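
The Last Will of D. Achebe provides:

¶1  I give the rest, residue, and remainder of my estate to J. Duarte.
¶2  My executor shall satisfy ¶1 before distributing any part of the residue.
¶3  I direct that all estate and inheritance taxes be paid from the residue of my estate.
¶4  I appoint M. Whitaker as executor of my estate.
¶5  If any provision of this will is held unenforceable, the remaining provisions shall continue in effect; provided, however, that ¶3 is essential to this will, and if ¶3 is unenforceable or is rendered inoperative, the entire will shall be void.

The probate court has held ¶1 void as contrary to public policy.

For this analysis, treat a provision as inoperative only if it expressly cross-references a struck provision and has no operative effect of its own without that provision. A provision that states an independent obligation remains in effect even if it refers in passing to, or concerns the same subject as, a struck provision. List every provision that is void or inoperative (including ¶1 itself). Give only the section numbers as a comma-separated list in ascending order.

¶1 is struck. The only function of ¶2 is the priority direction for ¶1, so it cannot stand once ¶1 is removed. ¶5 makes ¶3 an essential term, but ¶3 is unaffected, so the severability proviso in ¶5 preserves the remaining provisions. ¶3, ¶4, and ¶5 remain in effect.

1, 2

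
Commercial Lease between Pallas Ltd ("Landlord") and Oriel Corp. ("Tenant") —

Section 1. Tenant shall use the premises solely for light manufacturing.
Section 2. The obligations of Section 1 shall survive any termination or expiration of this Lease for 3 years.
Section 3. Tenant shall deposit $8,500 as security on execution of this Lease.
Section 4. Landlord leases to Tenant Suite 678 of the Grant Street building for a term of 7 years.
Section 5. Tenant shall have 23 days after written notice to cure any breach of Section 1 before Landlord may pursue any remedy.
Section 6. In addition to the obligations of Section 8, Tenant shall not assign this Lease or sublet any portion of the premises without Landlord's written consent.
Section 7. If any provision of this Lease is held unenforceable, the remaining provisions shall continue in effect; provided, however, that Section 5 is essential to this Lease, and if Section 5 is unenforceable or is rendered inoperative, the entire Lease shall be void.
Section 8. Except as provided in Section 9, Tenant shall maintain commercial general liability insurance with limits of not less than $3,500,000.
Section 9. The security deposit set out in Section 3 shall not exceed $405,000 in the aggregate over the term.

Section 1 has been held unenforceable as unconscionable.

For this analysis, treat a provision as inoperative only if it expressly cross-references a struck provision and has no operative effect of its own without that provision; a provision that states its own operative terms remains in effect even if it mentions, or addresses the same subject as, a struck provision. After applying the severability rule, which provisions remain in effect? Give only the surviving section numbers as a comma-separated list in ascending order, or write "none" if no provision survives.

none

Section 1 is struck. Section 2 merely fixes the survival period for Section 1; with Section 1 gone it has nothing to operate on and falls away. Section 5 has no operative effect of its own apart from Section 1 and is therefore inoperative. Section 7 makes Section 5 an essential term, and Section 5 has been rendered inoperative by the cascade; under Section 7, the entire Lease is therefore void. No provision of the Lease survives.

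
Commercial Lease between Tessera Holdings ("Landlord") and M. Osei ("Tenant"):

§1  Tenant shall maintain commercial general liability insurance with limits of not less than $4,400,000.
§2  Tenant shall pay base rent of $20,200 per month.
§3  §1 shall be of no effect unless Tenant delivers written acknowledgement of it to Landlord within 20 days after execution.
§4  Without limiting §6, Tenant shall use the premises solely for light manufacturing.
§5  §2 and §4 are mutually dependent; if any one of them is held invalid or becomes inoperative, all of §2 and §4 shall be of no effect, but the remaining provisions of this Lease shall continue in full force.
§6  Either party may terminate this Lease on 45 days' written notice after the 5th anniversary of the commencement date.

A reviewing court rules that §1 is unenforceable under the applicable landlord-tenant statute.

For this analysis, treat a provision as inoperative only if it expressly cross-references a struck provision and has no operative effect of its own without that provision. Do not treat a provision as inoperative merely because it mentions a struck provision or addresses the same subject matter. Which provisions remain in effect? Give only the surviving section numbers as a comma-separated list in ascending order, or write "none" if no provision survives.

§1 is struck. The only function of §3 is the acknowledgement condition for §1, so it cannot stand once §1 is removed. §5 ties §2 and §4 together, but none of those is affected here; the remaining provisions continue in force under §5. §2, §4, §5, and §6 remain in effect.

2, 4, 5, 6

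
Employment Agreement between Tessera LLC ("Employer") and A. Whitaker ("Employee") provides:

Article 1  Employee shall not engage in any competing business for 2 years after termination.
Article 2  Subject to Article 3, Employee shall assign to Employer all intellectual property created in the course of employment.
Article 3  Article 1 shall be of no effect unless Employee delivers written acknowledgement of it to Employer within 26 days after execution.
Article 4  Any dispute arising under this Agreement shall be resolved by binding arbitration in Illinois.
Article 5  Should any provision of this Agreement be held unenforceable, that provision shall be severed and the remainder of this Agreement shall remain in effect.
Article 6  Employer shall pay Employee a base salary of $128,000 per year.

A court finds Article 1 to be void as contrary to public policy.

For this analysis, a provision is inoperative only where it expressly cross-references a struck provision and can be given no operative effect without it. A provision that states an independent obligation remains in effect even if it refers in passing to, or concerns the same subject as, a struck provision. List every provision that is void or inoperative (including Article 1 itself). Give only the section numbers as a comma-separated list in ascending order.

1, 3

Article 1 is struck. Article 3 merely fixes the acknowledgement condition for Article 1; with Article 1 gone it has nothing to operate on and falls away. Article 2 mentions Article 3 but its own obligation stands independently of Article 3, so Article 2 is not affected. Article 5 is a severability clause and preserves every provision that can still be given independent effect. Article 2, Article 4, Article 5, and Article 6 remain in effect.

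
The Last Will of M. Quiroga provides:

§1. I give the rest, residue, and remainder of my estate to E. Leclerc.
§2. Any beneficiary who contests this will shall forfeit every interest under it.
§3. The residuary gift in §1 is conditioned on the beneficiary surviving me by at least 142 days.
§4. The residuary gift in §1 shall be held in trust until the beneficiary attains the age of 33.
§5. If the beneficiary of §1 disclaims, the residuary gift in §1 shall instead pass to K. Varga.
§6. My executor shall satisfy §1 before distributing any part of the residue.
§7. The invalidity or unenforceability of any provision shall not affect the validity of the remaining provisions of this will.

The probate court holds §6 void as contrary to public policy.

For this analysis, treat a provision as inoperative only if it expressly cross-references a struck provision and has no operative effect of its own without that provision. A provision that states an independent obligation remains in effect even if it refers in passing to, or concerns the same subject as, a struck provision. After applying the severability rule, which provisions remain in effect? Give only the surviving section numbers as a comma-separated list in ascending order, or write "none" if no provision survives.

§6 is struck. Nothing else in the will is defined by reference to §6. Under the severability clause in §7, the remaining provisions continue in force. The provisions still in force are §1, §2, §3, §4, §5, and §7.

1, 2, 3, 4, 5, 7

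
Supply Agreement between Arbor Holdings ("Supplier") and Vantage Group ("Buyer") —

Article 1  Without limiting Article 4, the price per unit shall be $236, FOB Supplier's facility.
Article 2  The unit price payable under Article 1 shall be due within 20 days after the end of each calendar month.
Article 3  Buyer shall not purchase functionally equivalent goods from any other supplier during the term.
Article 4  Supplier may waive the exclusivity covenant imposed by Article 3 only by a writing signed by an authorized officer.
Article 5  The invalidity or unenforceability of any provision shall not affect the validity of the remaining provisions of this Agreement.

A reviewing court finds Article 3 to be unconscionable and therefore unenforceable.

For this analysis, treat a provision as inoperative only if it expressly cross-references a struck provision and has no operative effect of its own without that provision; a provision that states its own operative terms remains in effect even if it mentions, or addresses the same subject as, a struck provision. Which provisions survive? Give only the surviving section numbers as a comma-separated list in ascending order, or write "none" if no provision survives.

1, 2, 5

Article 3 is struck. The only function of Article 4 is the waiver condition for Article 3, so it cannot stand once Article 3 is removed. Although Article 1 refers to Article 4, its operative terms do not depend on Article 4, so it remains in effect. Article 5 is a severability clause and preserves every provision that can still be given independent effect. That leaves Article 1, Article 2, and Article 5 in effect.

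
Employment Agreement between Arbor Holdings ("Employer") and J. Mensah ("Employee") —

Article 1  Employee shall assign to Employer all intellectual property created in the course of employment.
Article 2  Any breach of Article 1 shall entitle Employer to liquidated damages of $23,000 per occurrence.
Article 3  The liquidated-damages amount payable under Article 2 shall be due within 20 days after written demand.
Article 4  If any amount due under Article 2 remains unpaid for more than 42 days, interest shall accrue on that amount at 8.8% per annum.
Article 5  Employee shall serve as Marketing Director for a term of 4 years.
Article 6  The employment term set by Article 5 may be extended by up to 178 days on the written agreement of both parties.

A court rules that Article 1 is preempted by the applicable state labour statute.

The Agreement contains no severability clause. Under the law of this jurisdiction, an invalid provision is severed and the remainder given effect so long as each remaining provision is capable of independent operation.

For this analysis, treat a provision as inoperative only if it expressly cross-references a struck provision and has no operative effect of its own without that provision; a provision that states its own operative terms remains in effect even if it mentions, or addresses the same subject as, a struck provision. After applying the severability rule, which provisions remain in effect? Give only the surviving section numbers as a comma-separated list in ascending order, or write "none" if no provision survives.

Article 1 is struck. The whole of Article 2 is the liquidated-damages amount, defined by reference to Article 1, so Article 2 cannot stand once Article 1 is removed. Article 3 does nothing except set the payment deadline for the liquidated-damages amount by reference to Article 2; with Article 2 gone it has no independent effect and is inoperative. Article 4 does nothing except set the default interest on the liquidated-damages amount by reference to Article 2; with Article 2 gone it has no independent effect and is inoperative. Under the stated default rule, only provisions that cannot operate independently fall away; the rest are enforced. The provisions still in force are Article 5 and Article 6.

5, 6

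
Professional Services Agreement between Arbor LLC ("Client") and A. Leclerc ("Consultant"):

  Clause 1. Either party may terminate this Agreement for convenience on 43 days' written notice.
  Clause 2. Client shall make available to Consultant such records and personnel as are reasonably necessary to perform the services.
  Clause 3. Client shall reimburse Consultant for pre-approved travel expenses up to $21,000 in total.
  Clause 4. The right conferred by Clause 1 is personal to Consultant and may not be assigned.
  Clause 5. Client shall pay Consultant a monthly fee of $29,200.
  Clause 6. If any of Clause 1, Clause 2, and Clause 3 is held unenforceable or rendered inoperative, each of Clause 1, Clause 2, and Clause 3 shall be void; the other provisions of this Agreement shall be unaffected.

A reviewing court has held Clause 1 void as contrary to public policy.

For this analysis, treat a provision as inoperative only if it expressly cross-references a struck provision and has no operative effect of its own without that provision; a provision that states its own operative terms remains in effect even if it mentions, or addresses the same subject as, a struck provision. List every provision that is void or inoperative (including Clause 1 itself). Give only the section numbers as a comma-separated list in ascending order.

1, 2, 3, 4

Clause 1 is struck. Clause 4 operates only by reference to Clause 1, so it falls with Clause 1. Clause 6 declares Clause 1, Clause 2, and Clause 3 mutually dependent; since one of them has fallen, all of them are of no effect. That brings down Clause 2 and Clause 3 as well. The remainder continues in force under Clause 6. That leaves Clause 5 and Clause 6 in effect.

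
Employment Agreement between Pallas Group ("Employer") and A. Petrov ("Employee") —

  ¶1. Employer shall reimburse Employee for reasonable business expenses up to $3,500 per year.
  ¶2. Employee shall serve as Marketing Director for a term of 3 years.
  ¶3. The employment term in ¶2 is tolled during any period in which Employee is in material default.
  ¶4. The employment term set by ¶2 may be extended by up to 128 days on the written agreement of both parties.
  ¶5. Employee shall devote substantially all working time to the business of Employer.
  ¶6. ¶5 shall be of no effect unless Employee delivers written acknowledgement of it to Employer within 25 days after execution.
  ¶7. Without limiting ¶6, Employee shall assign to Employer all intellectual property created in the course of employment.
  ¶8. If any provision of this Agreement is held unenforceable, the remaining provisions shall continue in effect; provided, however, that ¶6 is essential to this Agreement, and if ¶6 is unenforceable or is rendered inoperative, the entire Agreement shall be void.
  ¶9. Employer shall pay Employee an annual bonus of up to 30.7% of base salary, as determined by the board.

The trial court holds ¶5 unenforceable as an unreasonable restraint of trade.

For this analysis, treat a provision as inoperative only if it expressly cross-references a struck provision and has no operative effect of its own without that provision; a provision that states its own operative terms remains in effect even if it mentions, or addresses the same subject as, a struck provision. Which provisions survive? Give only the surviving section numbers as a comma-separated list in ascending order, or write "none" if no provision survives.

¶5 is struck. ¶6 merely fixes the acknowledgement condition for ¶5; with ¶5 gone it has nothing to operate on and falls away. ¶8 makes ¶6 an essential term, and ¶6 has been rendered inoperative by the cascade; under ¶8, the entire Agreement is therefore void. No provision of the Agreement survives.

none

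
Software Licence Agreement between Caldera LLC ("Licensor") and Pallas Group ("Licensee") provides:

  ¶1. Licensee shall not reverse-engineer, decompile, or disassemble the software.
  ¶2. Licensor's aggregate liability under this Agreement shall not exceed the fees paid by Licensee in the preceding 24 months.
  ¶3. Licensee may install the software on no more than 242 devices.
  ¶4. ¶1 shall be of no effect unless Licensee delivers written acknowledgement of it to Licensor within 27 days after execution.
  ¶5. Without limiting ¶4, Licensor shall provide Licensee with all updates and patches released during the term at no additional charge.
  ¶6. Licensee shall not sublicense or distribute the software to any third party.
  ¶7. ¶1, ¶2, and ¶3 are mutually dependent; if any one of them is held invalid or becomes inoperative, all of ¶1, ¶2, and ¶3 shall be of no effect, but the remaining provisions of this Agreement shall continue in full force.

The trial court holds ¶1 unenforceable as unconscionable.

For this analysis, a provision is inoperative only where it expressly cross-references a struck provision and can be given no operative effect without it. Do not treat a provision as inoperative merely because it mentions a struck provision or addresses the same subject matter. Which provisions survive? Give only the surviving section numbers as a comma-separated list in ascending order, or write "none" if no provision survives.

¶1 is struck. The only function of ¶4 is the acknowledgement condition for ¶1, so it cannot stand once ¶1 is removed. Although ¶5 refers to ¶4, its operative terms do not depend on ¶4, so it remains in effect. ¶7 declares ¶1, ¶2, and ¶3 mutually dependent; since one of them has fallen, all of them are of no effect. That brings down ¶2 and ¶3 as well. The remainder continues in force under ¶7. ¶5, ¶6, and ¶7 remain in effect.

5, 6, 7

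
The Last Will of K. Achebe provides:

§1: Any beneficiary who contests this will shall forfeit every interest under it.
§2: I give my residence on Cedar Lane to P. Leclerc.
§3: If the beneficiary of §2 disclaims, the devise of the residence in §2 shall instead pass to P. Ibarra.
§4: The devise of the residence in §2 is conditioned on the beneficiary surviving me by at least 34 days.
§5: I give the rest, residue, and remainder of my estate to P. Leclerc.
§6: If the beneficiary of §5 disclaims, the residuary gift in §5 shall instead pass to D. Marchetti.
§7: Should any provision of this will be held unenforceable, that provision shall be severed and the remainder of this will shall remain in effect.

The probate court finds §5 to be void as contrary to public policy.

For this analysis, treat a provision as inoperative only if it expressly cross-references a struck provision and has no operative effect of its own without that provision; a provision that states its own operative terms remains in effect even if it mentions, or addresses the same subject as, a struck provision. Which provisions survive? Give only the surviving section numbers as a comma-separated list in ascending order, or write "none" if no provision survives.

§5 is struck. §6 operates only by reference to §5, so it falls with §5. Under the severability clause in §7, the remaining provisions continue in force. The provisions still in force are §1, §2, §3, §4, and §7.

1, 2, 3, 4, 7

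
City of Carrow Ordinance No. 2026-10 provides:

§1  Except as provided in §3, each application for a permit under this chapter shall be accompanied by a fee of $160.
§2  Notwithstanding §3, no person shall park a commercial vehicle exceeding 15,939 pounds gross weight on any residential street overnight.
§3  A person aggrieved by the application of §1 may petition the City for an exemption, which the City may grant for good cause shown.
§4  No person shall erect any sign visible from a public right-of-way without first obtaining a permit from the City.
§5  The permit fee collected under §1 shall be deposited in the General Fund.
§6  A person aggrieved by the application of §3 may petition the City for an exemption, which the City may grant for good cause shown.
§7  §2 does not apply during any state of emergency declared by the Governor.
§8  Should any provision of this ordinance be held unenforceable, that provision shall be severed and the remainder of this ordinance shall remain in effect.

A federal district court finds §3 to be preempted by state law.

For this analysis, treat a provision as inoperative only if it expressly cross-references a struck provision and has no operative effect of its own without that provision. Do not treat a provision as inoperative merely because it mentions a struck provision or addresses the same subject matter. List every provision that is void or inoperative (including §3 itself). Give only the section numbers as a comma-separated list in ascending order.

§3 is struck. §6 merely fixes the exemption procedure for §3; with §3 gone it has nothing to operate on and falls away. Although §1 refers to §3, its operative terms do not depend on §3, so it remains in effect. §2 mentions §3 but its own obligation stands independently of §3, so §2 is not affected. §8 is a severability clause and preserves every provision that can still be given independent effect. §1, §2, §4, §5, §7, and §8 remain in effect.

3, 6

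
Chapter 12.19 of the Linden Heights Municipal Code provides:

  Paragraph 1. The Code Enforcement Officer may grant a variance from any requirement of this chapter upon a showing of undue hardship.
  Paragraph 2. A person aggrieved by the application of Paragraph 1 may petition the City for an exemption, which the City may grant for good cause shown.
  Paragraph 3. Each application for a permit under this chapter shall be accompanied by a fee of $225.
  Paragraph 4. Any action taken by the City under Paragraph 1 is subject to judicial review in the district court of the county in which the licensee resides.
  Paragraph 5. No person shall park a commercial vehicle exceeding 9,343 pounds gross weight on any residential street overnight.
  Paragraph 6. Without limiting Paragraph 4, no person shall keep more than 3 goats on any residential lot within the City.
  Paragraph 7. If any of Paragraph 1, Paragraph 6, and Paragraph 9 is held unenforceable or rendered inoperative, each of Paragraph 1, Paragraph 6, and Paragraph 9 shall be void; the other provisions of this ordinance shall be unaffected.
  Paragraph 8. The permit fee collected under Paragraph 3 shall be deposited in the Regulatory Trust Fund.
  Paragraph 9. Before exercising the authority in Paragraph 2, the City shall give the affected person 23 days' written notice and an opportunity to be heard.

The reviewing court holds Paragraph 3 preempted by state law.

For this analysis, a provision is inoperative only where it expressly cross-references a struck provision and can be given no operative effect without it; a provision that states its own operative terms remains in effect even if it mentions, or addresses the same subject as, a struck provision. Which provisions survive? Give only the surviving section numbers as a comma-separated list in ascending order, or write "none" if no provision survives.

Paragraph 3 is struck. Paragraph 8 has no operative effect of its own apart from Paragraph 3 and is therefore inoperative. Paragraph 7 ties Paragraph 1, Paragraph 6, and Paragraph 9 together, but none of those is affected here; the remaining provisions continue in force under Paragraph 7. The provisions still in force are Paragraph 1, Paragraph 2, Paragraph 4, Paragraph 5, Paragraph 6, Paragraph 7, and Paragraph 9.

1, 2, 4, 5, 6, 7, 9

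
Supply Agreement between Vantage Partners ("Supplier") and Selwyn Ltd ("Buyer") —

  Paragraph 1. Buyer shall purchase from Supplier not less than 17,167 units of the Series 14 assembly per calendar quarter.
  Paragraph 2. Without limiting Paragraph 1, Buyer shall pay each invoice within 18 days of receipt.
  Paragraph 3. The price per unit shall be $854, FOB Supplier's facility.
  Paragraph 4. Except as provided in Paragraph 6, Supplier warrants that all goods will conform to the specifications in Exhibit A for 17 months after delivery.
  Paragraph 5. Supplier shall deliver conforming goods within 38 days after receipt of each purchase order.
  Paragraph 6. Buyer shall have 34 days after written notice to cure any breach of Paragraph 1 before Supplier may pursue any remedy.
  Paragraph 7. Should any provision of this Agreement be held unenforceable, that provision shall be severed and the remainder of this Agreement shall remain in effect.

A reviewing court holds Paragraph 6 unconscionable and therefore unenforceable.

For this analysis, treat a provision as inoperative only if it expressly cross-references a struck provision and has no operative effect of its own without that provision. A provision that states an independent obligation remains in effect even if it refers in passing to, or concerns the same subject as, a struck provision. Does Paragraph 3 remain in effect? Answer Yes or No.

Paragraph 6 is struck. Paragraph 4 mentions Paragraph 6 but its own obligation stands independently of Paragraph 6, so Paragraph 4 is not affected. Nothing else in the Agreement is defined by reference to Paragraph 6. Paragraph 7 is a severability clause and preserves every provision that can still be given independent effect. The provisions still in force are Paragraph 1, Paragraph 2, Paragraph 3, Paragraph 4, Paragraph 5, and Paragraph 7. Paragraph 3 is among the surviving provisions, so the answer is yes.

Yes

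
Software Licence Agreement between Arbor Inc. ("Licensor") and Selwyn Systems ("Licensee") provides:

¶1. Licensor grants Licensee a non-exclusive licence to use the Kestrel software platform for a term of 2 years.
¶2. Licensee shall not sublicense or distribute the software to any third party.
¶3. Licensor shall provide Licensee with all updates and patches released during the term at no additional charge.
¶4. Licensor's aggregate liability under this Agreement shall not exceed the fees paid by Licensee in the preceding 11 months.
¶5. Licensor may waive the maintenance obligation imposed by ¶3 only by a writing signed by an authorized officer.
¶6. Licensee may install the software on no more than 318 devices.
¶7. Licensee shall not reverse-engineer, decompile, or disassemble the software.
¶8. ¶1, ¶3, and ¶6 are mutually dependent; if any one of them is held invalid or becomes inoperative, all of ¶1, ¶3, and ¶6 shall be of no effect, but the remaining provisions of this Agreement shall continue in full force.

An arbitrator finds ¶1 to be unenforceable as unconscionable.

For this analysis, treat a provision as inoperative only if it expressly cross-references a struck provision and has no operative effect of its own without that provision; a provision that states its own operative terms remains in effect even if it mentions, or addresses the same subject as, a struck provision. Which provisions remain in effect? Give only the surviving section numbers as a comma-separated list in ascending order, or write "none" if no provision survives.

2, 4, 7, 8

¶1 is struck. No other provision's operative terms depend on ¶1. ¶8 declares ¶1, ¶3, and ¶6 mutually dependent; since one of them has fallen, all of them are of no effect. That brings down ¶3 and ¶6 as well. ¶5 in turn depends solely on a provision now struck and likewise falls. The remainder continues in force under ¶8. That leaves ¶2, ¶4, ¶7, and ¶8 in effect.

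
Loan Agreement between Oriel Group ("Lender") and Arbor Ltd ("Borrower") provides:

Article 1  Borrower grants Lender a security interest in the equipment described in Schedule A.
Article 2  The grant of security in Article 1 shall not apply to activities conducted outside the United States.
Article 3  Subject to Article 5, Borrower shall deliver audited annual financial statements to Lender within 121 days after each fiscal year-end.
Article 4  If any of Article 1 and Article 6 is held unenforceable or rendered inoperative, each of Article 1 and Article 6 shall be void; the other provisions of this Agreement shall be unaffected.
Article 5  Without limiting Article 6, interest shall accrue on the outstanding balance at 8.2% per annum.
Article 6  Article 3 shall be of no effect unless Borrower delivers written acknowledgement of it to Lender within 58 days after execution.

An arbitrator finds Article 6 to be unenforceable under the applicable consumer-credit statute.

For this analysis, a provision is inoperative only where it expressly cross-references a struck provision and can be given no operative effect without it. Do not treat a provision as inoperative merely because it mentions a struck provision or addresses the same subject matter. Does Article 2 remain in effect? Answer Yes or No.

No

Article 6 is struck. Article 5 mentions Article 6 but its own obligation stands independently of Article 6, so Article 5 is not affected. No other provision's operative terms depend on Article 6. Article 4 declares Article 1 and Article 6 mutually dependent; since one of them has fallen, all of them are of no effect. That brings down Article 1 as well. Article 2 in turn depends solely on a provision now struck and likewise falls. The remainder continues in force under Article 4. That leaves Article 3, Article 4, and Article 5 in effect. Article 2 is among the inoperative provisions, so the answer is no.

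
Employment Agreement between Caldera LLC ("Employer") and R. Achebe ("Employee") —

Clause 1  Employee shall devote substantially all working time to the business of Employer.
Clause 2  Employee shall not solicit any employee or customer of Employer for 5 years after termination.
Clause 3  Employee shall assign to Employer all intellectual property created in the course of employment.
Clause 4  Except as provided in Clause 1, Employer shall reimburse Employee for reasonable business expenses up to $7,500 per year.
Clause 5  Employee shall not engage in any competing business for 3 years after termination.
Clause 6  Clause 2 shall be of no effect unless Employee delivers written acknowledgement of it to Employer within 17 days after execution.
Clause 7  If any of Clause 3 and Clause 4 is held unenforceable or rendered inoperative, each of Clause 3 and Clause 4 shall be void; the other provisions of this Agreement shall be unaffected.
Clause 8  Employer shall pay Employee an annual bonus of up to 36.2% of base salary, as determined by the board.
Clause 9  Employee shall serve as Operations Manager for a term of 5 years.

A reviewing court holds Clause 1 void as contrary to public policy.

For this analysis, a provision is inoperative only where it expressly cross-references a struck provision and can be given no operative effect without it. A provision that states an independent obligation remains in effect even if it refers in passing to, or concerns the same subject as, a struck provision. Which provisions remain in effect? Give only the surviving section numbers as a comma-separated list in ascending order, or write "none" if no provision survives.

2, 3, 4, 5, 6, 7, 8, 9

Clause 1 is struck. Although Clause 4 refers to Clause 1, its operative terms do not depend on Clause 1, so it remains in effect. Nothing else in the Agreement is defined by reference to Clause 1. Clause 7 ties Clause 3 and Clause 4 together, but none of those is affected here; the remaining provisions continue in force under Clause 7. The provisions still in force are Clause 2, Clause 3, Clause 4, Clause 5, Clause 6, Clause 7, Clause 8, and Clause 9.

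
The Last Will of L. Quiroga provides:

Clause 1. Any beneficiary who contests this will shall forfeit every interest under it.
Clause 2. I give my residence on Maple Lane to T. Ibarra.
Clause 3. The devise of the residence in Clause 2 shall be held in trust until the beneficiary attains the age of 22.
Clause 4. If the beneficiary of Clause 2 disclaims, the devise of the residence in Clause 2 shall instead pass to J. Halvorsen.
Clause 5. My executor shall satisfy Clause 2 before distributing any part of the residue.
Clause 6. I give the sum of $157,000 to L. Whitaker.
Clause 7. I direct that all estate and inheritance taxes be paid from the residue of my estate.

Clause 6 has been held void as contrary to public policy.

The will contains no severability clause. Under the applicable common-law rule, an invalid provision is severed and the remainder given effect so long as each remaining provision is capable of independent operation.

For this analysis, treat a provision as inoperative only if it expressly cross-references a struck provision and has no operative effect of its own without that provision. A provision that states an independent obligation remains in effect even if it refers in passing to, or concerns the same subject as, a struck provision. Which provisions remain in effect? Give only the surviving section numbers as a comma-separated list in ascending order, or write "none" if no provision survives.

Clause 6 is struck. No other provision's operative terms depend on Clause 6. With no severability clause, the stated default rule severs what cannot stand and enforces each remaining provision that can operate on its own. The provisions still in force are Clause 1, Clause 2, Clause 3, Clause 4, Clause 5, and Clause 7.

1, 2, 3, 4, 5, 7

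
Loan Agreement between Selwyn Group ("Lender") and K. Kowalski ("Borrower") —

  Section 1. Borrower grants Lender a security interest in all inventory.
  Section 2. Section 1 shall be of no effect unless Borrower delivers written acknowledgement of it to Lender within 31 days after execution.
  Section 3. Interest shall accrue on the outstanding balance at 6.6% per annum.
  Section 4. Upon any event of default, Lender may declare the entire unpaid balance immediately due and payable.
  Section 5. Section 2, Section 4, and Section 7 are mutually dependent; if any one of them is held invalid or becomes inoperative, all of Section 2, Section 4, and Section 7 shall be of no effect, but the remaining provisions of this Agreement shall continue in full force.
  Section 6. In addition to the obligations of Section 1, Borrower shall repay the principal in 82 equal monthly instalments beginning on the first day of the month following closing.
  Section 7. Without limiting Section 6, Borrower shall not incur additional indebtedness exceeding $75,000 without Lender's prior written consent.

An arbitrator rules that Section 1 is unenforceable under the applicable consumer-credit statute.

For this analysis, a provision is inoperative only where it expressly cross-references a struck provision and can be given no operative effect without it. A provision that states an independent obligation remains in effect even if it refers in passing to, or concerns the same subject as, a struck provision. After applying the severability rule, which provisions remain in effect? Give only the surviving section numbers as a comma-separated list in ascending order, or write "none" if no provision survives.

3, 5, 6

Section 1 is struck. Section 2 merely fixes the acknowledgement condition for Section 1; with Section 1 gone it has nothing to operate on and falls away. Although Section 6 refers to Section 1, its operative terms do not depend on Section 1, so it remains in effect. Section 5 declares Section 2, Section 4, and Section 7 mutually dependent; since one of them has fallen, all of them are of no effect. That brings down Section 4 and Section 7 as well. The remainder continues in force under Section 5. The provisions still in force are Section 3, Section 5, and Section 6.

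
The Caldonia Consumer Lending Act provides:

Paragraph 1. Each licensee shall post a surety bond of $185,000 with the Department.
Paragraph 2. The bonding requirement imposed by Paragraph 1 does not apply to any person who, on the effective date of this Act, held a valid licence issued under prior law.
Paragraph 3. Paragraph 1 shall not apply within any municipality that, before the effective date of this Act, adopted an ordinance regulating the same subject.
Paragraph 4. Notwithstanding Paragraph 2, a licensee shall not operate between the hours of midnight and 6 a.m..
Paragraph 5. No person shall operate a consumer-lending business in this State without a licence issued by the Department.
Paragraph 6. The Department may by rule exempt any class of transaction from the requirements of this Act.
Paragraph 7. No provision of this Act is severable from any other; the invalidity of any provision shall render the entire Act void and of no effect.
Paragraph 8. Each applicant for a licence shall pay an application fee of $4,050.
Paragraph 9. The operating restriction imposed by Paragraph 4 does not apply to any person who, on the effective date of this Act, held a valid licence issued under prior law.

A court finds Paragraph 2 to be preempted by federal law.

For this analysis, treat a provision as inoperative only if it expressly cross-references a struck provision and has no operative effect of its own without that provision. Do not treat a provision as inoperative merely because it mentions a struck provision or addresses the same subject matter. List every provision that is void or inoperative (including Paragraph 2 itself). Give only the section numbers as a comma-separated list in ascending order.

1, 2, 3, 4, 5, 6, 7, 8, 9

Paragraph 2 is struck. Nothing else in the Act is defined by reference to Paragraph 2. Paragraph 7 provides that the Act is not severable, so the invalidity of any one provision voids the entire Act. No provision of the Act survives.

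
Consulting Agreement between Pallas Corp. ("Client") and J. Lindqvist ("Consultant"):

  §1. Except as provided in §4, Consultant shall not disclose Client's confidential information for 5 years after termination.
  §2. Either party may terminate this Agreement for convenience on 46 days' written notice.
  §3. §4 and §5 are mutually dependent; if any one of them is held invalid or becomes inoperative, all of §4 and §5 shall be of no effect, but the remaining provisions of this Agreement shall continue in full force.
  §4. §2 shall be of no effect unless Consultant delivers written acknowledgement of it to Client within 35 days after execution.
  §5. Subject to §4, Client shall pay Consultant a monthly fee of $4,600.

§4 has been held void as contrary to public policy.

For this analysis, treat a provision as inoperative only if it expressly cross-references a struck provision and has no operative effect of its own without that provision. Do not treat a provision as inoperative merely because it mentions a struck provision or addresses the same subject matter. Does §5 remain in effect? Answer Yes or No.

§4 is struck. §1 mentions §4 but its own obligation stands independently of §4, so §1 is not affected. No other provision's operative terms depend on §4. §3 declares §4 and §5 mutually dependent; since one of them has fallen, all of them are of no effect. That brings down §5 as well. The remainder continues in force under §3. That leaves §1, §2, and §3 in effect. §5 is among the inoperative provisions, so the answer is no.

No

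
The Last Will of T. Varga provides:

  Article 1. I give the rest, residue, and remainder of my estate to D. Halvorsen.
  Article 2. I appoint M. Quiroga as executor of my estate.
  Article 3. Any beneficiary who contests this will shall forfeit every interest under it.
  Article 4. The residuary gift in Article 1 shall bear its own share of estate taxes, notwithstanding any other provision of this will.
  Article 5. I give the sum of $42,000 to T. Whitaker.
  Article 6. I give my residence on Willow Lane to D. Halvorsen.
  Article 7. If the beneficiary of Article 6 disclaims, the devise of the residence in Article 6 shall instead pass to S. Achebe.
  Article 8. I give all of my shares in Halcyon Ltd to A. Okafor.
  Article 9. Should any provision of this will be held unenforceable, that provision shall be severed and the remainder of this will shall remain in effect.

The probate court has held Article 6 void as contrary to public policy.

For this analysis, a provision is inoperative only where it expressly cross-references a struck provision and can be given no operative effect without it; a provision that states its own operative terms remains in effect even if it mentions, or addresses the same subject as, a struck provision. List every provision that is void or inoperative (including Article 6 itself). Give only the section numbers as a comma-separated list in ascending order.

6, 7

Article 6 is struck. Article 7 operates only by reference to Article 6, so it falls with Article 6. Under the severability clause in Article 9, the remaining provisions continue in force. Article 1, Article 2, Article 3, Article 4, Article 5, Article 8, and Article 9 remain in effect.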